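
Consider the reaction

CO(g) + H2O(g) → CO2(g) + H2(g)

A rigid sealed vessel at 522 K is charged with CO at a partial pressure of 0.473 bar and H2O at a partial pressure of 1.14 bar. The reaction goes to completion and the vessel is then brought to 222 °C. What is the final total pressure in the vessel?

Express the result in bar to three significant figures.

With V and T fixed, P_i ∝ n_i, so the mole ratios apply directly to partial pressures at 522 K.
P(H2O) required for 0.473 bar of CO = (1/1) × 0.473 = 0.4730 bar; available 1.14 bar, so CO is limiting.
P(H2O) remaining = 1.14 − (1/1) × 0.473 = 0.6670 bar
P(gaseous products) = (1+1)/1 × 0.473 = 0.9460 bar
P_total at 522 K = 0.6670 + 0.9460 = 1.613 bar
Scaling to 222 °C: P = 1.613 × 495.15/522 = 1.530 bar

1.53 bar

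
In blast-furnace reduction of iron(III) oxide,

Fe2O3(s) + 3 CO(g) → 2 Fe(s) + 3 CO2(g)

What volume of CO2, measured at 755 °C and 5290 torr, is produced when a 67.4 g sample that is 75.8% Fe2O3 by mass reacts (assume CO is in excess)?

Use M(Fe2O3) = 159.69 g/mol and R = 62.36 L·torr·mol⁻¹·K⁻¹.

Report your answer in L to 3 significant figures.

11.6 L

mass of Fe2O3 = 67.4 × 75.8/100 = 51.09 g
n(Fe2O3) = 51.09 / 159.69 = 0.3199 mol
n(CO2) = (3/1) × 0.3199 = 0.9597 mol
V = nRT/P = 0.9597 × 62.36 × 1028.15 / 5290 = 11.63 L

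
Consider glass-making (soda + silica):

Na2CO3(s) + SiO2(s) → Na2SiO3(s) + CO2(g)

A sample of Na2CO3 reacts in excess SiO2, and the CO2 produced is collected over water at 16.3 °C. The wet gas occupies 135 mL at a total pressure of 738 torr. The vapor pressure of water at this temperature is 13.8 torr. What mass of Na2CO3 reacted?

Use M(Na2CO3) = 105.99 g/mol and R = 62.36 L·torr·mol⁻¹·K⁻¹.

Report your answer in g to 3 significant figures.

0.574 g

P(CO2) = 738 − 13.8 = 724.2 torr
n(CO2) = PV/RT = (724.2 × 0.1350) / (62.36 × 289.45) = 0.005416 mol
n(Na2CO3) = (1/1) × 0.005416 = 0.005416 mol
m(Na2CO3) = 0.005416 × 105.99 = 0.5740 g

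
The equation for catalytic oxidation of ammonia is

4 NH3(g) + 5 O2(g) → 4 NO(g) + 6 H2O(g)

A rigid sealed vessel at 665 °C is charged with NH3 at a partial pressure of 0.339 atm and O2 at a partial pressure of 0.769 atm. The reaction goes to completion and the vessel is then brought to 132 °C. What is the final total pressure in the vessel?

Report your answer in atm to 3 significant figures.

Because the vessel is rigid and T is held at 665 °C, work the stoichiometry in partial pressures (P_i = n_iRT/V).
P(O2) required for 0.339 atm of NH3 = (5/4) × 0.339 = 0.4238 atm; available 0.769 atm, so NH3 is limiting.
P(O2) remaining = 0.769 − (5/4) × 0.339 = 0.3453 atm
P(gaseous products) = (4+6)/4 × 0.339 = 0.8475 atm
P_total at 665 °C = 0.3453 + 0.8475 = 1.193 atm
Scaling to 132 °C: P = 1.193 × 405.15/938.15 = 0.5152 atm

0.515 atm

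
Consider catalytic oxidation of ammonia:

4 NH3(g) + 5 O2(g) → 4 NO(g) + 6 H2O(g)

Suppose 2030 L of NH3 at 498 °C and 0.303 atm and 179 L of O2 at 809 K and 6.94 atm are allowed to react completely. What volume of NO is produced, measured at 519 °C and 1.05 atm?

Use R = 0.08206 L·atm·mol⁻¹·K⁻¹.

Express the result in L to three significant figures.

602 L

n(NH3) = PV/RT = (0.303 × 2030) / (0.08206 × 771.15) = 9.720 mol
n(O2) = PV/RT = (6.94 × 179) / (0.08206 × 809) = 18.71 mol
For 9.720 mol NH3, stoichiometry requires (5/4) × 9.720 = 12.15 mol O2; 18.71 mol is available, so NH3 is limiting.
n(NO) = (4/4) × 9.720 = 9.720 mol
V(NO) = nRT/P = 9.720 × 0.08206 × 792.15 / 1.05 = 601.7 L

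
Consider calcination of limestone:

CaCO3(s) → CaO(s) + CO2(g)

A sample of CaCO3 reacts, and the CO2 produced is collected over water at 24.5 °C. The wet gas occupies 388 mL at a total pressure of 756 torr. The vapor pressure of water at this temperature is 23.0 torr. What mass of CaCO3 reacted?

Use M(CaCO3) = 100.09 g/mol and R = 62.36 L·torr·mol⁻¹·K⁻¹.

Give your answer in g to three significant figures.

1.53 g

P(CO2) = 756 − 23.0 = 733.0 torr
n(CO2) = PV/RT = (733.0 × 0.3880) / (62.36 × 297.65) = 0.01532 mol
n(CaCO3) = (1/1) × 0.01532 = 0.01532 mol
m(CaCO3) = 0.01532 × 100.09 = 1.533 g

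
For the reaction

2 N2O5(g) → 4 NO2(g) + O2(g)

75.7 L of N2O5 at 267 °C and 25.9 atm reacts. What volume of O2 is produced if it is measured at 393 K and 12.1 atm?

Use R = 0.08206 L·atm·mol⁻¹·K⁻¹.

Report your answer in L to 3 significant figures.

n(N2O5) = PV/RT = (25.9 × 75.7) / (0.08206 × 540.15) = 44.23 mol
n(O2) = (1/2) × 44.23 = 22.11 mol
V = nRT/P = 22.11 × 0.08206 × 393 / 12.1 = 58.93 L

58.9 L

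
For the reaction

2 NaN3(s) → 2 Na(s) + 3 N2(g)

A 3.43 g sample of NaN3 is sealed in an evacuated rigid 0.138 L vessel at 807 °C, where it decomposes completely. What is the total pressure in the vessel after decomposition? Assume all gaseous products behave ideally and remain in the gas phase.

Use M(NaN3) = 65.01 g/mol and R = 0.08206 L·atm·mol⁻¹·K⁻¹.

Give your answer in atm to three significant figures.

n(NaN3) = 3.43 / 65.01 = 0.05276 mol
n(gas produced) = (3/2) × 0.05276 = 0.07914 mol
P = nRT/V = 0.07914 × 0.08206 × 1080.15 / 0.138 = 50.83 atm

50.8 atm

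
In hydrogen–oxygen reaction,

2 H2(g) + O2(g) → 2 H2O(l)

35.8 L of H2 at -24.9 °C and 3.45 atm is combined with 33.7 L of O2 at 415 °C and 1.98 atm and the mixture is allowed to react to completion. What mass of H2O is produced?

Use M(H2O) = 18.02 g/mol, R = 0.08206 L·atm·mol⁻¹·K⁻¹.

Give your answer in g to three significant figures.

n(H2) = PV/RT = (3.45 × 35.8) / (0.08206 × 248.25) = 6.063 mol
n(O2) = PV/RT = (1.98 × 33.7) / (0.08206 × 688.15) = 1.182 mol
For 6.063 mol H2, stoichiometry requires (1/2) × 6.063 = 3.031 mol O2; 1.182 mol is available, so O2 is limiting.
n(H2O) = (2/1) × 1.182 = 2.364 mol
m(H2O) = 2.364 × 18.02 = 42.60 g

42.6 g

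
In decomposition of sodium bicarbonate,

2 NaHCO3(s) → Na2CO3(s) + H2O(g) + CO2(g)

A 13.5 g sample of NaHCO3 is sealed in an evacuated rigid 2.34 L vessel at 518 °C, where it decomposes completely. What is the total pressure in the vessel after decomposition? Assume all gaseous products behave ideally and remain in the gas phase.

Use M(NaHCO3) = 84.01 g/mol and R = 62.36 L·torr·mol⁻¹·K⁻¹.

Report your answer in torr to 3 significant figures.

3390 torr

n(NaHCO3) = 13.5 / 84.01 = 0.1607 mol
n(gas produced) = (2/2) × 0.1607 = 0.1607 mol
P = nRT/V = 0.1607 × 62.36 × 791.15 / 2.34 = 3388 torr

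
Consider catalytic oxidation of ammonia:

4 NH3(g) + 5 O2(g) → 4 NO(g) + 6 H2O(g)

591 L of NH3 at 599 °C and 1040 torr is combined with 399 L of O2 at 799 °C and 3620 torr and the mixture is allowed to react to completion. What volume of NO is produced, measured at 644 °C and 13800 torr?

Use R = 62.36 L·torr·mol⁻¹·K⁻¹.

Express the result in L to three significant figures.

46.8 L

n(NH3) = PV/RT = (1040 × 591) / (62.36 × 872.15) = 11.30 mol
n(O2) = PV/RT = (3620 × 399) / (62.36 × 1072.15) = 21.60 mol
For 11.30 mol NH3, stoichiometry requires (5/4) × 11.30 = 14.12 mol O2; 21.60 mol is available, so NH3 is limiting.
n(NO) = (4/4) × 11.30 = 11.30 mol
V(NO) = nRT/P = 11.30 × 62.36 × 917.15 / 13800 = 46.83 L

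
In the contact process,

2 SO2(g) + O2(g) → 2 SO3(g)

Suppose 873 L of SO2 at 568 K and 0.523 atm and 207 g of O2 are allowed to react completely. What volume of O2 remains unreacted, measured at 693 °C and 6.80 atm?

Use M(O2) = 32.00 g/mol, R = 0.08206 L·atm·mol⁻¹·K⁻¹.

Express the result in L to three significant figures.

18.3 L

n(SO2) = PV/RT = (0.523 × 873) / (0.08206 × 568) = 9.796 mol
n(O2) = 207 / 32.00 = 6.469 mol
For 9.796 mol SO2, stoichiometry requires (1/2) × 9.796 = 4.898 mol O2; 6.469 mol is available, so SO2 is limiting.
n(O2) consumed = (1/2) × 9.796 = 4.898 mol; remaining = 6.469 − 4.898 = 1.571 mol
V(O2) = nRT/P = 1.571 × 0.08206 × 966.15 / 6.80 = 18.32 L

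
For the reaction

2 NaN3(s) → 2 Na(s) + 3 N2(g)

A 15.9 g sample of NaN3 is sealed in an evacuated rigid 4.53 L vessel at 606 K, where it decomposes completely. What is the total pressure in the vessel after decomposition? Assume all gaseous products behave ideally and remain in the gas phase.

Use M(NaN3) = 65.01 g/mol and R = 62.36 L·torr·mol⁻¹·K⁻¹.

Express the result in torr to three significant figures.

n(NaN3) = 15.9 / 65.01 = 0.2446 mol
n(gas produced) = (3/2) × 0.2446 = 0.3669 mol
P = nRT/V = 0.3669 × 62.36 × 606 / 4.53 = 3061 torr

3060 torr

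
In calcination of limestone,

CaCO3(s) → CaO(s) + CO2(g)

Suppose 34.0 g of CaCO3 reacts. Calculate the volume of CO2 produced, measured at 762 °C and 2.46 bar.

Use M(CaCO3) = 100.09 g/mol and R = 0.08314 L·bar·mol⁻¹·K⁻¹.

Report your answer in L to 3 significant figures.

n(CaCO3) = 34.00 / 100.09 = 0.3397 mol
n(CO2) = (1/1) × 0.3397 = 0.3397 mol
V = nRT/P = 0.3397 × 0.08314 × 1035.15 / 2.46 = 11.88 L

11.9 L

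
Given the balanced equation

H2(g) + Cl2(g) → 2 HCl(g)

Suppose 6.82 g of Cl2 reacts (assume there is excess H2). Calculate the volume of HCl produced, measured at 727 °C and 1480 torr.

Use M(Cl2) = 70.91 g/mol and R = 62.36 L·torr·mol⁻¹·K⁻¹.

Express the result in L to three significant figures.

8.11 L

n(Cl2) = 6.820 / 70.91 = 0.09618 mol
n(HCl) = (2/1) × 0.09618 = 0.1924 mol
V = nRT/P = 0.1924 × 62.36 × 1000.15 / 1480 = 8.108 L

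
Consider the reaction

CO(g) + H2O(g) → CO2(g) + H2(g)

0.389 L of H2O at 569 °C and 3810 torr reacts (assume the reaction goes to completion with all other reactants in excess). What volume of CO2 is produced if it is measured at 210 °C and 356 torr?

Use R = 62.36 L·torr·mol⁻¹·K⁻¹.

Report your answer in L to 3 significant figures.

2.39 L

n(H2O) = PV/RT = (3810 × 0.389) / (62.36 × 842.15) = 0.02822 mol
n(CO2) = (1/1) × 0.02822 = 0.02822 mol
V = nRT/P = 0.02822 × 62.36 × 483.15 / 356 = 2.388 L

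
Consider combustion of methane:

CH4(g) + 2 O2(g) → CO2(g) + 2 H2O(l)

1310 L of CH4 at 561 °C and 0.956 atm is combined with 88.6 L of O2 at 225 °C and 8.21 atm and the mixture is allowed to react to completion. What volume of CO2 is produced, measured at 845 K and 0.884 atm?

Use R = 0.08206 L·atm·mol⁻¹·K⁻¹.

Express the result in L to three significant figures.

n(CH4) = PV/RT = (0.956 × 1310) / (0.08206 × 834.15) = 18.30 mol
n(O2) = PV/RT = (8.21 × 88.6) / (0.08206 × 498.15) = 17.79 mol
For 18.30 mol CH4, stoichiometry requires (2/1) × 18.30 = 36.60 mol O2; 17.79 mol is available, so O2 is limiting.
n(CO2) = (1/2) × 17.79 = 8.895 mol
V(CO2) = nRT/P = 8.895 × 0.08206 × 845 / 0.884 = 697.7 L

698 L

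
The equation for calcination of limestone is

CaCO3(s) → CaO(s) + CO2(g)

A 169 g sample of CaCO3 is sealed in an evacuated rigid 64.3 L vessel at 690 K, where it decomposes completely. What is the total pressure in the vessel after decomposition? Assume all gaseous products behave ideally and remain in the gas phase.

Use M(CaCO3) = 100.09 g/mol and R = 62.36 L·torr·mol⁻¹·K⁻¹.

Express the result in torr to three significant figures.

1130 torr

n(CaCO3) = 169 / 100.09 = 1.688 mol
n(gas produced) = (1/1) × 1.688 = 1.688 mol
P = nRT/V = 1.688 × 62.36 × 690 / 64.3 = 1130 torr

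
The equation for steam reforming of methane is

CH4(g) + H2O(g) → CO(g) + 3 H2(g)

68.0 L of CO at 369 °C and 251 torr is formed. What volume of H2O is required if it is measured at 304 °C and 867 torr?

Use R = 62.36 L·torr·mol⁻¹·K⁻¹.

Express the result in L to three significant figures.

17.7 L

n(CO) = PV/RT = (251 × 68.0) / (62.36 × 642.15) = 0.4262 mol
n(H2O) = (1/1) × 0.4262 = 0.4262 mol
V = nRT/P = 0.4262 × 62.36 × 577.15 / 867 = 17.69 L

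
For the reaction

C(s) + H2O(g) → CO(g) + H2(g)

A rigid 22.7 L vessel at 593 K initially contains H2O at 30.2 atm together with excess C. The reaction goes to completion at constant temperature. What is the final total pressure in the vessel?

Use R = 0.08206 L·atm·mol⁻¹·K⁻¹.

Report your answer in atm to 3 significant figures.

60.4 atm

At constant T and V, P ∝ n(gas): 1 mol gas → 2 mol gas.
P_final = (2/1) × 30.2 = 60.40 atm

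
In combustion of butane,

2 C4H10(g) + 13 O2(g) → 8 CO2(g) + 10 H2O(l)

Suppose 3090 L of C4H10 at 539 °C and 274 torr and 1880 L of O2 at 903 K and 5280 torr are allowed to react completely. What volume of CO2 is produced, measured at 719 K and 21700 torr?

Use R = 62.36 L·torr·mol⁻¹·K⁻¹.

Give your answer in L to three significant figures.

n(C4H10) = PV/RT = (274 × 3090) / (62.36 × 812.15) = 16.72 mol
n(O2) = PV/RT = (5280 × 1880) / (62.36 × 903) = 176.3 mol
For 16.72 mol C4H10, stoichiometry requires (13/2) × 16.72 = 108.7 mol O2; 176.3 mol is available, so C4H10 is limiting.
n(CO2) = (8/2) × 16.72 = 66.88 mol
V(CO2) = nRT/P = 66.88 × 62.36 × 719 / 21700 = 138.2 L

138 L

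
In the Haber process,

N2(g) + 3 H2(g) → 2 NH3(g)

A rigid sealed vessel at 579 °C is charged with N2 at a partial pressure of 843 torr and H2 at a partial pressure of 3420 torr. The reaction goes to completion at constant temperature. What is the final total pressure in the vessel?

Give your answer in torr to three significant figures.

2580 torr

Because the vessel is rigid and T is held at 579 °C, work the stoichiometry in partial pressures (P_i = n_iRT/V).
P(H2) required for 843 torr of N2 = (3/1) × 843 = 2529 torr; available 3420 torr, so N2 is limiting.
P(H2) remaining = 3420 − (3/1) × 843 = 891.0 torr
P(gaseous products) = (2)/1 × 843 = 1686 torr
P_total at 579 °C = 891.0 + 1686 = 2577 torr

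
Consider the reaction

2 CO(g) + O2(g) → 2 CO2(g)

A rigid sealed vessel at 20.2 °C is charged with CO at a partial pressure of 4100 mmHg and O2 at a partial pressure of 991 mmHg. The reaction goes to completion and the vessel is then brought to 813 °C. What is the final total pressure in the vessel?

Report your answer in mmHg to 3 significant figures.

With V and T fixed, P_i ∝ n_i, so the mole ratios apply directly to partial pressures at 20.2 °C.
P(O2) required for 4100 mmHg of CO = (1/2) × 4100 = 2050 mmHg; available 991 mmHg, so O2 is limiting.
P(CO) remaining = 4100 − (2/1) × 991 = 2118 mmHg
P(gaseous products) = (2)/1 × 991 = 1982 mmHg
P_total at 20.2 °C = 2118 + 1982 = 4100 mmHg
Scaling to 813 °C: P = 4100 × 1086.15/293.35 = 15180 mmHg

15200 mmHg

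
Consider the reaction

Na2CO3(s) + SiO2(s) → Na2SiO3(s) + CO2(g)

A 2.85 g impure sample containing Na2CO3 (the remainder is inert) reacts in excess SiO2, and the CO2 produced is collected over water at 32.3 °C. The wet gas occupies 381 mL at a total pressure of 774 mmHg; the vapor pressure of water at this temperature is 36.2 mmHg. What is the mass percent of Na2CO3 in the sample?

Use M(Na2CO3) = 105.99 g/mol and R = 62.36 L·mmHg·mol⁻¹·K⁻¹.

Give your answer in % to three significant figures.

P(CO2) = 774 − 36.2 = 737.8 mmHg
n(CO2) = PV/RT = (737.8 × 0.3810) / (62.36 × 305.45) = 0.01476 mol
n(Na2CO3) = (1/1) × 0.01476 = 0.01476 mol
m(Na2CO3) = 0.01476 × 105.99 = 1.564 g
%Na2CO3 = 1.564 / 2.85 × 100 = 54.88%

54.9 %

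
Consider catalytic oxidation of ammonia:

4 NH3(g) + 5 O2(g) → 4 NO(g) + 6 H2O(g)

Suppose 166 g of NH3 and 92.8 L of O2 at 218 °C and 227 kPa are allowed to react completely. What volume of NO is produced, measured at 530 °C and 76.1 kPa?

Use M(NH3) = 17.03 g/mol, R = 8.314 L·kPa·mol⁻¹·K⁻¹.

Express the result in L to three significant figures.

362 L

n(NH3) = 166 / 17.03 = 9.748 mol
n(O2) = PV/RT = (227 × 92.8) / (8.314 × 491.15) = 5.159 mol
For 9.748 mol NH3, stoichiometry requires (5/4) × 9.748 = 12.18 mol O2; 5.159 mol is available, so O2 is limiting.
n(NO) = (4/5) × 5.159 = 4.127 mol
V(NO) = nRT/P = 4.127 × 8.314 × 803.15 / 76.1 = 362.1 L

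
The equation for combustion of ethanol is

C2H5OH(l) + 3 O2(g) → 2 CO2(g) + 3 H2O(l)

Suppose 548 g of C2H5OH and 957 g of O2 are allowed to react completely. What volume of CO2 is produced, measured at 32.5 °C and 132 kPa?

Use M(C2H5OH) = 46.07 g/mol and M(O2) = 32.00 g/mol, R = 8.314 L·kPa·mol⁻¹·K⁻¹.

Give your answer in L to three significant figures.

384 L

n(C2H5OH) = 548 / 46.07 = 11.89 mol
n(O2) = 957 / 32.00 = 29.91 mol
For 11.89 mol C2H5OH, stoichiometry requires (3/1) × 11.89 = 35.67 mol O2; 29.91 mol is available, so O2 is limiting.
n(CO2) = (2/3) × 29.91 = 19.94 mol
V(CO2) = nRT/P = 19.94 × 8.314 × 305.65 / 132 = 383.9 L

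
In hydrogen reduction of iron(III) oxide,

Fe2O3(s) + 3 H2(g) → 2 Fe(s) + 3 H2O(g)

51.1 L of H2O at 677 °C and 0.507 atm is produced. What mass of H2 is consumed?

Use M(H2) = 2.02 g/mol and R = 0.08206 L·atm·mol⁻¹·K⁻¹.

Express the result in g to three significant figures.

n(H2O) = PV/RT = (0.507 × 51.1) / (0.08206 × 950.15) = 0.3323 mol
n(H2) = (3/3) × 0.3323 = 0.3323 mol
m(H2) = 0.3323 × 2.02 = 0.6712 g

0.671 g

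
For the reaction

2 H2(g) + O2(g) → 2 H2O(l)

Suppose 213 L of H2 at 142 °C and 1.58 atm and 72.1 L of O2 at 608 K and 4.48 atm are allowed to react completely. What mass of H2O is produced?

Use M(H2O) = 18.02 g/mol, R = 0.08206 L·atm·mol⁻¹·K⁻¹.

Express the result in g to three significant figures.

178 g

n(H2) = PV/RT = (1.58 × 213) / (0.08206 × 415.15) = 9.879 mol
n(O2) = PV/RT = (4.48 × 72.1) / (0.08206 × 608) = 6.474 mol
For 9.879 mol H2, stoichiometry requires (1/2) × 9.879 = 4.939 mol O2; 6.474 mol is available, so H2 is limiting.
n(H2O) = (2/2) × 9.879 = 9.879 mol
m(H2O) = 9.879 × 18.02 = 178.0 g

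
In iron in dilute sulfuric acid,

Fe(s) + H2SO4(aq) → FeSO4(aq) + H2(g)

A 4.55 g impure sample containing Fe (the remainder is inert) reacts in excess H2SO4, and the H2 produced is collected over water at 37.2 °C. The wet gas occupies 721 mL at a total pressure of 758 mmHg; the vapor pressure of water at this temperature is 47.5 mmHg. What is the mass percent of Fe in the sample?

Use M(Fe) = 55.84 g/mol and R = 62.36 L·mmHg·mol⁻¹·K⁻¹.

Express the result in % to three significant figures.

P(H2) = 758 − 47.5 = 710.5 mmHg
n(H2) = PV/RT = (710.5 × 0.7210) / (62.36 × 310.35) = 0.02647 mol
n(Fe) = (1/1) × 0.02647 = 0.02647 mol
m(Fe) = 0.02647 × 55.84 = 1.478 g
%Fe = 1.478 / 4.55 × 100 = 32.48%

32.5 %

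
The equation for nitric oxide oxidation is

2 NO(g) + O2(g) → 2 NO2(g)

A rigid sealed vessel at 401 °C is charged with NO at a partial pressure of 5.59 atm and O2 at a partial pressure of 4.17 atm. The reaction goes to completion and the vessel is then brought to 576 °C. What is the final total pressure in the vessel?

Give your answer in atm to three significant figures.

8.77 atm

At constant V, partial pressures at 401 °C are proportional to moles, so apply stoichiometry directly to pressures.
P(O2) required for 5.59 atm of NO = (1/2) × 5.59 = 2.795 atm; available 4.17 atm, so NO is limiting.
P(O2) remaining = 4.17 − (1/2) × 5.59 = 1.375 atm
P(gaseous products) = (2)/2 × 5.59 = 5.590 atm
P_total at 401 °C = 1.375 + 5.590 = 6.965 atm
Scaling to 576 °C: P = 6.965 × 849.15/674.15 = 8.773 atm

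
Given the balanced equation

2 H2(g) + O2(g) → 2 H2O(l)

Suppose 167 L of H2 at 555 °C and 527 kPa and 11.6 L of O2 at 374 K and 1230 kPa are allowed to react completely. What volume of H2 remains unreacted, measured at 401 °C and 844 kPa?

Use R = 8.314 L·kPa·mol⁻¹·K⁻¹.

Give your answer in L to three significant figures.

n(H2) = PV/RT = (527 × 167) / (8.314 × 828.15) = 12.78 mol
n(O2) = PV/RT = (1230 × 11.6) / (8.314 × 374) = 4.589 mol
For 12.78 mol H2, stoichiometry requires (1/2) × 12.78 = 6.390 mol O2; 4.589 mol is available, so O2 is limiting.
n(H2) consumed = (2/1) × 4.589 = 9.178 mol; remaining = 12.78 − 9.178 = 3.602 mol
V(H2) = nRT/P = 3.602 × 8.314 × 674.15 / 844 = 23.92 L

23.9 L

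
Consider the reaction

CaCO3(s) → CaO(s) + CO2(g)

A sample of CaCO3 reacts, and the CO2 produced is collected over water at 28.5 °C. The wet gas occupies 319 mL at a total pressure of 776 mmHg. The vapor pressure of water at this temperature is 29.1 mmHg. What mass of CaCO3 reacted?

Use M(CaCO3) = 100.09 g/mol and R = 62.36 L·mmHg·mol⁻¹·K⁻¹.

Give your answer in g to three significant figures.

P(CO2) = 776 − 29.1 = 746.9 mmHg
n(CO2) = PV/RT = (746.9 × 0.3190) / (62.36 × 301.65) = 0.01267 mol
n(CaCO3) = (1/1) × 0.01267 = 0.01267 mol
m(CaCO3) = 0.01267 × 100.09 = 1.268 g

1.27 g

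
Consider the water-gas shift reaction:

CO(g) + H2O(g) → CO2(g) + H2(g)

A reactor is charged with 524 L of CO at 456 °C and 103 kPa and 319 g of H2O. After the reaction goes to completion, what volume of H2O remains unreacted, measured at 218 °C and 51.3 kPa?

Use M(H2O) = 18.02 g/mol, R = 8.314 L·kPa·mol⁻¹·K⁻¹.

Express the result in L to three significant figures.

n(CO) = PV/RT = (103 × 524) / (8.314 × 729.15) = 8.903 mol
n(H2O) = 319 / 18.02 = 17.70 mol
For 8.903 mol CO, stoichiometry requires (1/1) × 8.903 = 8.903 mol H2O; 17.70 mol is available, so CO is limiting.
n(H2O) consumed = (1/1) × 8.903 = 8.903 mol; remaining = 17.70 − 8.903 = 8.797 mol
V(H2O) = nRT/P = 8.797 × 8.314 × 491.15 / 51.3 = 700.2 L

700 L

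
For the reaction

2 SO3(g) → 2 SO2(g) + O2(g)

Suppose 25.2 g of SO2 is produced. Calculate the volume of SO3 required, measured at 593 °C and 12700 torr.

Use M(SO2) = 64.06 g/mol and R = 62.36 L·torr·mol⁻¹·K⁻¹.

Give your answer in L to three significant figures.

1.67 L

n(SO2) = 25.20 / 64.06 = 0.3934 mol
n(SO3) = (2/2) × 0.3934 = 0.3934 mol
V = nRT/P = 0.3934 × 62.36 × 866.15 / 12700 = 1.673 L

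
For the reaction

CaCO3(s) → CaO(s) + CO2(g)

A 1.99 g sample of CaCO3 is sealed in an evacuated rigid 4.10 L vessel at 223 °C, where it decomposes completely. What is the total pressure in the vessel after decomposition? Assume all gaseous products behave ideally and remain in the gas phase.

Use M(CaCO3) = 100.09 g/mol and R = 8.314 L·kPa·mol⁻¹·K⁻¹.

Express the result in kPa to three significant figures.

20.0 kPa

n(CaCO3) = 1.99 / 100.09 = 0.01988 mol
n(gas produced) = (1/1) × 0.01988 = 0.01988 mol
P = nRT/V = 0.01988 × 8.314 × 496.15 / 4.10 = 20.00 kPa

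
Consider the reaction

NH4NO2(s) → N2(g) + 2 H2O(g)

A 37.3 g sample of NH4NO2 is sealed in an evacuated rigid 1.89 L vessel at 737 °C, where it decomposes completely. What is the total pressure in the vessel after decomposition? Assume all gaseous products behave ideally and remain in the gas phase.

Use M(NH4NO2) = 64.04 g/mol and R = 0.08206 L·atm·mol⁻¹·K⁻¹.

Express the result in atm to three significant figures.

76.6 atm

n(NH4NO2) = 37.3 / 64.04 = 0.5824 mol
n(gas produced) = (3/1) × 0.5824 = 1.747 mol
P = nRT/V = 1.747 × 0.08206 × 1010.15 / 1.89 = 76.62 atm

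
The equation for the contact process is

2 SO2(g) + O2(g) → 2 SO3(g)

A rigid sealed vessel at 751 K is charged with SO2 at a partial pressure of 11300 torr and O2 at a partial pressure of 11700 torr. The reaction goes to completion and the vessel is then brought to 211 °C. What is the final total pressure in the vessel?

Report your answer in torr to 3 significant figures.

11200 torr

Because the vessel is rigid and T is held at 751 K, work the stoichiometry in partial pressures (P_i = n_iRT/V).
P(O2) required for 11300 torr of SO2 = (1/2) × 11300 = 5650 torr; available 11700 torr, so SO2 is limiting.
P(O2) remaining = 11700 − (1/2) × 11300 = 6050 torr
P(gaseous products) = (2)/2 × 11300 = 11300 torr
P_total at 751 K = 6050 + 11300 = 17350 torr
Scaling to 211 °C: P = 17350 × 484.15/751 = 11190 torr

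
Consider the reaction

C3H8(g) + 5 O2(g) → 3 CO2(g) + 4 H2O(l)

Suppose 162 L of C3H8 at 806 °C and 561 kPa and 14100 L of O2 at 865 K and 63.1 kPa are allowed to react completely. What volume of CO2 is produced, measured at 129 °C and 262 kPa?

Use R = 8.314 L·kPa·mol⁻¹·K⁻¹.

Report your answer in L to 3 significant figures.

388 L

n(C3H8) = PV/RT = (561 × 162) / (8.314 × 1079.15) = 10.13 mol
n(O2) = PV/RT = (63.1 × 14100) / (8.314 × 865) = 123.7 mol
For 10.13 mol C3H8, stoichiometry requires (5/1) × 10.13 = 50.65 mol O2; 123.7 mol is available, so C3H8 is limiting.
n(CO2) = (3/1) × 10.13 = 30.39 mol
V(CO2) = nRT/P = 30.39 × 8.314 × 402.15 / 262 = 387.8 L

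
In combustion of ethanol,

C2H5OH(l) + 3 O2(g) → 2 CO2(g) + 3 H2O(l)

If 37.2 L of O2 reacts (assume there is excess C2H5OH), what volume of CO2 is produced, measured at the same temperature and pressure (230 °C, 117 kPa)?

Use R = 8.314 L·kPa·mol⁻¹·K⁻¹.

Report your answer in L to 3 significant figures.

At constant T and P, gas volumes are in the mole ratio: V(CO2) = (2/3) × 37.2 = 24.80 L

24.8 L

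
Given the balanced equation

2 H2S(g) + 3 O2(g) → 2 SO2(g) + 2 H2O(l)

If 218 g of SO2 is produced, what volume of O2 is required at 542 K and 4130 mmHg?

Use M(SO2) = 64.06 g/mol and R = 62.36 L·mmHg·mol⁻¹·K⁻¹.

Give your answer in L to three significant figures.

n(SO2) = 218.0 / 64.06 = 3.403 mol
n(O2) = (3/2) × 3.403 = 5.104 mol
V = nRT/P = 5.104 × 62.36 × 542 / 4130 = 41.77 L

41.8 L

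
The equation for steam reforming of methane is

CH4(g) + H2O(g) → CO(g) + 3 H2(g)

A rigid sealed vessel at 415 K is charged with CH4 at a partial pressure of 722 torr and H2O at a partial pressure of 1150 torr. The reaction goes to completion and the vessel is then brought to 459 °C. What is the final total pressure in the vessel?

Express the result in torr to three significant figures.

5850 torr

Because the vessel is rigid and T is held at 415 K, work the stoichiometry in partial pressures (P_i = n_iRT/V).
P(H2O) required for 722 torr of CH4 = (1/1) × 722 = 722.0 torr; available 1150 torr, so CH4 is limiting.
P(H2O) remaining = 1150 − (1/1) × 722 = 428.0 torr
P(gaseous products) = (1+3)/1 × 722 = 2888 torr
P_total at 415 K = 428.0 + 2888 = 3316 torr
Scaling to 459 °C: P = 3316 × 732.15/415 = 5850 torr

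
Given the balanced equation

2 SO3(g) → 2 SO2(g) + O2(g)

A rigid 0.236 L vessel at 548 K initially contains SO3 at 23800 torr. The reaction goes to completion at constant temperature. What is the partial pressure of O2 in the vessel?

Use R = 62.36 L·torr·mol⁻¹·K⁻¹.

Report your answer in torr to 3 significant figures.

n(SO3)₀ = PV/RT = (23800 × 0.236) / (62.36 × 548) = 0.1644 mol
n(O2) = (1/2) × 0.1644 = 0.08220 mol
P(O2) = nRT/V = 0.08220 × 62.36 × 548 / 0.236 = 11900 torr

11900 torr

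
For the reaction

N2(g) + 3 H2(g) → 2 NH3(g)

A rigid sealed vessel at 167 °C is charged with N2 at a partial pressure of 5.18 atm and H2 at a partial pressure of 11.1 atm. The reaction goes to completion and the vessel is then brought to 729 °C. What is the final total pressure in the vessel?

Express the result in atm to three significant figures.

With V and T fixed, P_i ∝ n_i, so the mole ratios apply directly to partial pressures at 167 °C.
P(H2) required for 5.18 atm of N2 = (3/1) × 5.18 = 15.54 atm; available 11.1 atm, so H2 is limiting.
P(N2) remaining = 5.18 − (1/3) × 11.1 = 1.480 atm
P(gaseous products) = (2)/3 × 11.1 = 7.400 atm
P_total at 167 °C = 1.480 + 7.400 = 8.880 atm
Scaling to 729 °C: P = 8.880 × 1002.15/440.15 = 20.22 atm

20.2 atm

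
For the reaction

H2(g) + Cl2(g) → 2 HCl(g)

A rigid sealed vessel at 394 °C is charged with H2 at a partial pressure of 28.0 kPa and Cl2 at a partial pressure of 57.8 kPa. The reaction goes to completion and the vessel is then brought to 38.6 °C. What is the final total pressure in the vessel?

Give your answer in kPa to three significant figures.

At constant V, partial pressures at 394 °C are proportional to moles, so apply stoichiometry directly to pressures.
P(Cl2) required for 28.0 kPa of H2 = (1/1) × 28.0 = 28.00 kPa; available 57.8 kPa, so H2 is limiting.
P(Cl2) remaining = 57.8 − (1/1) × 28.0 = 29.80 kPa
P(gaseous products) = (2)/1 × 28.0 = 56.00 kPa
P_total at 394 °C = 29.80 + 56.00 = 85.80 kPa
Scaling to 38.6 °C: P = 85.80 × 311.75/667.15 = 40.09 kPa

40.1 kPa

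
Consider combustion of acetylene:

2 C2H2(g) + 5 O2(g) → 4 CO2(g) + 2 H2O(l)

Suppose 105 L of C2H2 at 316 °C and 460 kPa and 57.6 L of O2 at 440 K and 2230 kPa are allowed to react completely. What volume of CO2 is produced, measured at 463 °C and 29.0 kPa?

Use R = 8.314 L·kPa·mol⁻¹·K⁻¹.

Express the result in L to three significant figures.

n(C2H2) = PV/RT = (460 × 105) / (8.314 × 589.15) = 9.861 mol
n(O2) = PV/RT = (2230 × 57.6) / (8.314 × 440) = 35.11 mol
For 9.861 mol C2H2, stoichiometry requires (5/2) × 9.861 = 24.65 mol O2; 35.11 mol is available, so C2H2 is limiting.
n(CO2) = (4/2) × 9.861 = 19.72 mol
V(CO2) = nRT/P = 19.72 × 8.314 × 736.15 / 29.0 = 4162 L

4160 L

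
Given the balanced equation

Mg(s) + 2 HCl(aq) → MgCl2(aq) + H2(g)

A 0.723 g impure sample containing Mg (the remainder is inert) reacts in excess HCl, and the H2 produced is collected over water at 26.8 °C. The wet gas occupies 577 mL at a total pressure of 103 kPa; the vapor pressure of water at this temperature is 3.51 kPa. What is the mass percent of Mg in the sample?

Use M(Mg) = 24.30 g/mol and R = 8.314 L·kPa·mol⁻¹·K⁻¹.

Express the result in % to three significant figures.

77.4 %

P(H2) = 103 − 3.51 = 99.49 kPa
n(H2) = PV/RT = (99.49 × 0.5770) / (8.314 × 299.95) = 0.02302 mol
n(Mg) = (1/1) × 0.02302 = 0.02302 mol
m(Mg) = 0.02302 × 24.30 = 0.5594 g
%Mg = 0.5594 / 0.723 × 100 = 77.37%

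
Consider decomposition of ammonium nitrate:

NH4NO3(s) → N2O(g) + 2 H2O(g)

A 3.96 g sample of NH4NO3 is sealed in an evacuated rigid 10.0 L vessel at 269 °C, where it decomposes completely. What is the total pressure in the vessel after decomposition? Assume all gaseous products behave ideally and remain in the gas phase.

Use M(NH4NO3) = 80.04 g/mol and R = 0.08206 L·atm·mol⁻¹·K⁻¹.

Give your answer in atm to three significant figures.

n(NH4NO3) = 3.96 / 80.04 = 0.04948 mol
n(gas produced) = (3/1) × 0.04948 = 0.1484 mol
P = nRT/V = 0.1484 × 0.08206 × 542.15 / 10.0 = 0.6602 atm

0.660 atm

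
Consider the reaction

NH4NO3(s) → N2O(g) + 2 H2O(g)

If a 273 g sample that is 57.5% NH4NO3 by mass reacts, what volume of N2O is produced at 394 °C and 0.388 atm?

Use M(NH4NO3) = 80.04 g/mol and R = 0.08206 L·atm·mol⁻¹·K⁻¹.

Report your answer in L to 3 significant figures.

mass of NH4NO3 = 273 × 57.5/100 = 157.0 g
n(NH4NO3) = 157.0 / 80.04 = 1.962 mol
n(N2O) = (1/1) × 1.962 = 1.962 mol
V = nRT/P = 1.962 × 0.08206 × 667.15 / 0.388 = 276.8 L

277 L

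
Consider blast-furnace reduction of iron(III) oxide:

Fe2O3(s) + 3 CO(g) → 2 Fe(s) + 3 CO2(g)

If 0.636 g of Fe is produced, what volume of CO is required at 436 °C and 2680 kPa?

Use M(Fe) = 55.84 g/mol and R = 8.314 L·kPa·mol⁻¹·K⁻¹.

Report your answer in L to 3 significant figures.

n(Fe) = 0.6360 / 55.84 = 0.01139 mol
n(CO) = (3/2) × 0.01139 = 0.01709 mol
V = nRT/P = 0.01709 × 8.314 × 709.15 / 2680 = 0.03760 L

0.0376 L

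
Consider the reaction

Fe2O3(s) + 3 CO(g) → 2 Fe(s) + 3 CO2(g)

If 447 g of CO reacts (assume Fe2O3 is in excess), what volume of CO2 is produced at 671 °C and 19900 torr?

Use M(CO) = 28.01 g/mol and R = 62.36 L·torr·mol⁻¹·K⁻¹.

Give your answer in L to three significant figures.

n(CO) = 447.0 / 28.01 = 15.96 mol
n(CO2) = (3/3) × 15.96 = 15.96 mol
V = nRT/P = 15.96 × 62.36 × 944.15 / 19900 = 47.22 L

47.2 L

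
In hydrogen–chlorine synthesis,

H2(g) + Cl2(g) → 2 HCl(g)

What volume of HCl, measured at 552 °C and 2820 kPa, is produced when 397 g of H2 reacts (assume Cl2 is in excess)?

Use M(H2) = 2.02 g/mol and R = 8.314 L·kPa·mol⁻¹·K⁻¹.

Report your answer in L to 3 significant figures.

956 L

n(H2) = 397.0 / 2.02 = 196.5 mol
n(HCl) = (2/1) × 196.5 = 393.0 mol
V = nRT/P = 393.0 × 8.314 × 825.15 / 2820 = 956.1 L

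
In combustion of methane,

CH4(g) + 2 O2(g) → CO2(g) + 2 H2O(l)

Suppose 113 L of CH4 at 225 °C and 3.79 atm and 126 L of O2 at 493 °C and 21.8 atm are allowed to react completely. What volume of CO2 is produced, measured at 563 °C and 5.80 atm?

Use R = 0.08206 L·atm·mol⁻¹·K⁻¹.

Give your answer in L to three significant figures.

124 L

n(CH4) = PV/RT = (3.79 × 113) / (0.08206 × 498.15) = 10.48 mol
n(O2) = PV/RT = (21.8 × 126) / (0.08206 × 766.15) = 43.69 mol
For 10.48 mol CH4, stoichiometry requires (2/1) × 10.48 = 20.96 mol O2; 43.69 mol is available, so CH4 is limiting.
n(CO2) = (1/1) × 10.48 = 10.48 mol
V(CO2) = nRT/P = 10.48 × 0.08206 × 836.15 / 5.80 = 124.0 L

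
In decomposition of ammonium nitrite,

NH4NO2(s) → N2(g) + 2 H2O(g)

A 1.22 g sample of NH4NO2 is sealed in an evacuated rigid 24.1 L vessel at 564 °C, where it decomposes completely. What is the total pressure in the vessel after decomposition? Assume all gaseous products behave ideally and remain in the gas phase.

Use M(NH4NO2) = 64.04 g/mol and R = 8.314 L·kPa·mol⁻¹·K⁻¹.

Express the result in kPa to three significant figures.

n(NH4NO2) = 1.22 / 64.04 = 0.01905 mol
n(gas produced) = (3/1) × 0.01905 = 0.05715 mol
P = nRT/V = 0.05715 × 8.314 × 837.15 / 24.1 = 16.50 kPa

16.5 kPa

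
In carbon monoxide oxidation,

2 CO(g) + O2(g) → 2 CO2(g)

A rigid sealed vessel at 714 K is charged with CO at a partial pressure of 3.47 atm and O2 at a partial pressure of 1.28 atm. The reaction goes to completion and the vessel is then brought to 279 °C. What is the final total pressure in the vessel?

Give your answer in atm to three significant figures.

2.68 atm

With V and T fixed, P_i ∝ n_i, so the mole ratios apply directly to partial pressures at 714 K.
P(O2) required for 3.47 atm of CO = (1/2) × 3.47 = 1.735 atm; available 1.28 atm, so O2 is limiting.
P(CO) remaining = 3.47 − (2/1) × 1.28 = 0.9100 atm
P(gaseous products) = (2)/1 × 1.28 = 2.560 atm
P_total at 714 K = 0.9100 + 2.560 = 3.470 atm
Scaling to 279 °C: P = 3.470 × 552.15/714 = 2.683 atm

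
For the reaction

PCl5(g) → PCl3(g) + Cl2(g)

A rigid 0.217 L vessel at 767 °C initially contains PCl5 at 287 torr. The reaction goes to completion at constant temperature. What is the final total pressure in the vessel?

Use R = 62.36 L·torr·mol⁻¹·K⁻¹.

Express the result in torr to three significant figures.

At constant T and V, P ∝ n(gas): 1 mol gas → 2 mol gas.
P_final = (2/1) × 287 = 574.0 torr

574 torr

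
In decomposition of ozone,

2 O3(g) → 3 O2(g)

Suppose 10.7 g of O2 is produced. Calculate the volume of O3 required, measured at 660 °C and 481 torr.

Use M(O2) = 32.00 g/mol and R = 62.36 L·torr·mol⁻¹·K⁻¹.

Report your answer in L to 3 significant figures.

27.0 L

n(O2) = 10.70 / 32.00 = 0.3344 mol
n(O3) = (2/3) × 0.3344 = 0.2229 mol
V = nRT/P = 0.2229 × 62.36 × 933.15 / 481 = 26.97 L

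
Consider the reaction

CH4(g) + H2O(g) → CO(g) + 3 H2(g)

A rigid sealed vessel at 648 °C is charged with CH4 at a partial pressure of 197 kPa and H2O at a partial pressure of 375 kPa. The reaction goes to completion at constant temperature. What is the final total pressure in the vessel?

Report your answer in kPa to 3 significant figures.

Because the vessel is rigid and T is held at 648 °C, work the stoichiometry in partial pressures (P_i = n_iRT/V).
P(H2O) required for 197 kPa of CH4 = (1/1) × 197 = 197.0 kPa; available 375 kPa, so CH4 is limiting.
P(H2O) remaining = 375 − (1/1) × 197 = 178.0 kPa
P(gaseous products) = (1+3)/1 × 197 = 788.0 kPa
P_total at 648 °C = 178.0 + 788.0 = 966.0 kPa

966 kPa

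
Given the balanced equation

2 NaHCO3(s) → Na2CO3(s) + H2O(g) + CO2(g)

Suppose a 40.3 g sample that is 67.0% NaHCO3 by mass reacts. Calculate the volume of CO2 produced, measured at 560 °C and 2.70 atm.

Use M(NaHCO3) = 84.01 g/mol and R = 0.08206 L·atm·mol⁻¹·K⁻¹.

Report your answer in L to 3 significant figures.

4.07 L

mass of NaHCO3 = 40.3 × 67.0/100 = 27.00 g
n(NaHCO3) = 27.00 / 84.01 = 0.3214 mol
n(CO2) = (1/2) × 0.3214 = 0.1607 mol
V = nRT/P = 0.1607 × 0.08206 × 833.15 / 2.70 = 4.069 L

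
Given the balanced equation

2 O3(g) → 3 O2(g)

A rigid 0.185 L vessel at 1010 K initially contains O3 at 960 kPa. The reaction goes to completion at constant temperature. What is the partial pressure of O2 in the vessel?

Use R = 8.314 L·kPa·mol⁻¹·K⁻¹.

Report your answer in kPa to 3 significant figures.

1440 kPa

n(O3)₀ = PV/RT = (960 × 0.185) / (8.314 × 1010) = 0.02115 mol
n(O2) = (3/2) × 0.02115 = 0.03172 mol
P(O2) = nRT/V = 0.03172 × 8.314 × 1010 / 0.185 = 1440 kPa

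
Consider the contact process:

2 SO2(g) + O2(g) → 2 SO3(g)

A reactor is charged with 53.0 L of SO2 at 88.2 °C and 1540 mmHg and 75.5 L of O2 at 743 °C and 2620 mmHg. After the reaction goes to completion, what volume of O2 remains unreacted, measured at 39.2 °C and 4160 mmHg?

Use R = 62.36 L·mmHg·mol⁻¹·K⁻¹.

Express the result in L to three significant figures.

n(SO2) = PV/RT = (1540 × 53.0) / (62.36 × 361.35) = 3.622 mol
n(O2) = PV/RT = (2620 × 75.5) / (62.36 × 1016.15) = 3.122 mol
For 3.622 mol SO2, stoichiometry requires (1/2) × 3.622 = 1.811 mol O2; 3.122 mol is available, so SO2 is limiting.
n(O2) consumed = (1/2) × 3.622 = 1.811 mol; remaining = 3.122 − 1.811 = 1.311 mol
V(O2) = nRT/P = 1.311 × 62.36 × 312.35 / 4160 = 6.138 L

6.14 L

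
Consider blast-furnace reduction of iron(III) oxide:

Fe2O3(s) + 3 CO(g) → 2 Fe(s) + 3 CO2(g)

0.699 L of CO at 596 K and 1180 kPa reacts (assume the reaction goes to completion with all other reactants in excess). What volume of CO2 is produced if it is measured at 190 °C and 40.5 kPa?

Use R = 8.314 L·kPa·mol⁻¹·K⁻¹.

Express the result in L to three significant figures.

15.8 L

n(CO) = PV/RT = (1180 × 0.699) / (8.314 × 596) = 0.1665 mol
n(CO2) = (3/3) × 0.1665 = 0.1665 mol
V = nRT/P = 0.1665 × 8.314 × 463.15 / 40.5 = 15.83 L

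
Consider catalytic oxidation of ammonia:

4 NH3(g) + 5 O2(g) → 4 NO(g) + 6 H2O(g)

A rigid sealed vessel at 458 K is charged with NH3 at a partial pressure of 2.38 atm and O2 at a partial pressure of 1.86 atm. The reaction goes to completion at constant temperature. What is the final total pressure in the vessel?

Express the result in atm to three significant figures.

4.61 atm

With V and T fixed, P_i ∝ n_i, so the mole ratios apply directly to partial pressures at 458 K.
P(O2) required for 2.38 atm of NH3 = (5/4) × 2.38 = 2.975 atm; available 1.86 atm, so O2 is limiting.
P(NH3) remaining = 2.38 − (4/5) × 1.86 = 0.8920 atm
P(gaseous products) = (4+6)/5 × 1.86 = 3.720 atm
P_total at 458 K = 0.8920 + 3.720 = 4.612 atm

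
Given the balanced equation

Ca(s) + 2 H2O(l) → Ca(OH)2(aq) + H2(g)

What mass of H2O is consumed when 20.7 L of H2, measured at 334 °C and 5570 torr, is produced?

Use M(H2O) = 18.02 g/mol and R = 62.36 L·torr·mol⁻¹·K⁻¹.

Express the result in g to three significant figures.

110 g

n(H2) = PV/RT = (5570 × 20.7) / (62.36 × 607.15) = 3.045 mol
n(H2O) = (2/1) × 3.045 = 6.090 mol
m(H2O) = 6.090 × 18.02 = 109.7 g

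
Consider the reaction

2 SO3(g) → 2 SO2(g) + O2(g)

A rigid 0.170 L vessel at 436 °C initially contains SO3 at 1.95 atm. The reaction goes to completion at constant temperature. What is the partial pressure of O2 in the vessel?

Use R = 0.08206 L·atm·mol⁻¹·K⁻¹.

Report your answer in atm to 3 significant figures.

0.975 atm

n(SO3)₀ = PV/RT = (1.95 × 0.170) / (0.08206 × 709.15) = 0.005697 mol
n(O2) = (1/2) × 0.005697 = 0.002848 mol
P(O2) = nRT/V = 0.002848 × 0.08206 × 709.15 / 0.170 = 0.9749 atm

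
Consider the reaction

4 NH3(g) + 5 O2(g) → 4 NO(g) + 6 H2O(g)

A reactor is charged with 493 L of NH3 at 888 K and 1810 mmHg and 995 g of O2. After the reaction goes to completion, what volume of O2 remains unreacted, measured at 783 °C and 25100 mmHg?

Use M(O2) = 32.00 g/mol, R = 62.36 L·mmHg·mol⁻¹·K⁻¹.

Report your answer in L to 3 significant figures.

28.7 L

n(NH3) = PV/RT = (1810 × 493) / (62.36 × 888) = 16.11 mol
n(O2) = 995 / 32.00 = 31.09 mol
For 16.11 mol NH3, stoichiometry requires (5/4) × 16.11 = 20.14 mol O2; 31.09 mol is available, so NH3 is limiting.
n(O2) consumed = (5/4) × 16.11 = 20.14 mol; remaining = 31.09 − 20.14 = 10.95 mol
V(O2) = nRT/P = 10.95 × 62.36 × 1056.15 / 25100 = 28.73 L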